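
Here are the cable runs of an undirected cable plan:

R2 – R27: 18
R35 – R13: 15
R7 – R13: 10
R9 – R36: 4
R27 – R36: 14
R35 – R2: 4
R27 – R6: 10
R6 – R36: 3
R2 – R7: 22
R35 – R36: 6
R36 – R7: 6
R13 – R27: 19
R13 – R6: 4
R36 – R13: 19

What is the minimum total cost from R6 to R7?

9

Running Dijkstra from R6:
R6: 0
R36: 3  (via R6)
R13: 4  (via R6)
R9: 7  (via R36)
R7: 9  (via R36)
Shortest route: R6 → R36 → R7 = 9.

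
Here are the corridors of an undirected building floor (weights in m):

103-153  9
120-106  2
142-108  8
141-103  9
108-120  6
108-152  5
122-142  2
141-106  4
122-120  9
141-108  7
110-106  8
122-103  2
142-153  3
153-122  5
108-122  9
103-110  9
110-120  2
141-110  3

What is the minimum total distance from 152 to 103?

Enumerating some paths:
152 → 108 → 122 → 103: 5+9+2 = 16
152 → 108 → 142 → 122 → 103: 5+8+2+2 = 17
The minimum is 16 m via 152 → 108 → 122 → 103.

16 m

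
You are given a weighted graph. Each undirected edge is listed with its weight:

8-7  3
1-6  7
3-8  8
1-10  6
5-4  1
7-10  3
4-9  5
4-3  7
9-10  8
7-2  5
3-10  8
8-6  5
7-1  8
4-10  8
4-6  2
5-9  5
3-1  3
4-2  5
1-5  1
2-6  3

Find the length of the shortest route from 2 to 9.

10

Enumerating some paths:
2 - 4 - 5 - 9: 5+1+5 = 11
2 - 4 - 9: 5+5 = 10
Cheapest is 2 - 4 - 9 at 10.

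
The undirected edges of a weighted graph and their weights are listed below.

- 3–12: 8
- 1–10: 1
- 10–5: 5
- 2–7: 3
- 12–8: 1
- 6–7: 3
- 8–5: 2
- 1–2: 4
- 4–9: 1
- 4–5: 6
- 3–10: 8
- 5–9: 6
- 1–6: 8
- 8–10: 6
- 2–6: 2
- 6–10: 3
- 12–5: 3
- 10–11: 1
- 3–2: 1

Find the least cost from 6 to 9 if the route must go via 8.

17

Best 6 to 8: 6–10–8 costing 9
Best 8 to 9: 8–5–9 costing 8
Total via 8: 9 + 8 = 17.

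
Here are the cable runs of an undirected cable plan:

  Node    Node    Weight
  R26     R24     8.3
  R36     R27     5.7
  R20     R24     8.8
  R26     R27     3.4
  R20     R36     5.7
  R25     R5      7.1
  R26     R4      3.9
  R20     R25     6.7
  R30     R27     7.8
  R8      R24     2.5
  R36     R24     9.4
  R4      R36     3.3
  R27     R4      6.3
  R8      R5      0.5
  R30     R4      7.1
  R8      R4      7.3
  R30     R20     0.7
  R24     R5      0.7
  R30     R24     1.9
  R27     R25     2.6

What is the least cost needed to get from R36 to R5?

Enumerating some paths:
R36 - R20 - R30 - R24 - R5: 5.7+0.7+1.9+0.7 = 9
R36 - R24 - R5: 9.4+0.7 = 10.1
R36 - R4 - R8 - R5: 3.3+7.3+0.5 = 11.1
The minimum is 9 via R36 - R20 - R30 - R24 - R5.

9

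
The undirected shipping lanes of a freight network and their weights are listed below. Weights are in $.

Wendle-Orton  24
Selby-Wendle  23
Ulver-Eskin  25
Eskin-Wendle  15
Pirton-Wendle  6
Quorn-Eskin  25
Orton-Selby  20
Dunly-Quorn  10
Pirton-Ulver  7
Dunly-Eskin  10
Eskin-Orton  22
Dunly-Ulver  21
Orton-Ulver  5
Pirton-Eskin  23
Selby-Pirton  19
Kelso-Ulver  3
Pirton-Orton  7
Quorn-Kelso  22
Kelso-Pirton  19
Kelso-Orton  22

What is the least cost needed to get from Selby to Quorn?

$50

Settle nodes by increasing distance from Selby:
Selby: 0
Pirton: 19  (via Selby)
Orton: 20  (via Selby)
Wendle: 23  (via Selby)
Ulver: 25  (via Orton)
Kelso: 28  (via Ulver)
Eskin: 38  (via Wendle)
Dunly: 46  (via Ulver)
Quorn: 50  (via Kelso)
Shortest route: Selby–Orton–Ulver–Kelso–Quorn = $50.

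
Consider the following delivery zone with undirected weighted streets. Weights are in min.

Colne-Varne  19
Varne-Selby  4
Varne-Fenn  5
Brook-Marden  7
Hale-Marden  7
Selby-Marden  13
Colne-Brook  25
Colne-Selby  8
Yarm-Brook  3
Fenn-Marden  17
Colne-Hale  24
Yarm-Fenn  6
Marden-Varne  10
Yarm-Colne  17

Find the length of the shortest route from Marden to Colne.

21 min

Settle nodes by increasing distance from Marden:
Marden: 0
Hale: 7  (via Marden)
Brook: 7  (via Marden)
Varne: 10  (via Marden)
Yarm: 10  (via Brook)
Selby: 13  (via Marden)
Fenn: 15  (via Varne)
Colne: 21  (via Selby)
Shortest route: Marden → Selby → Colne = 21 min.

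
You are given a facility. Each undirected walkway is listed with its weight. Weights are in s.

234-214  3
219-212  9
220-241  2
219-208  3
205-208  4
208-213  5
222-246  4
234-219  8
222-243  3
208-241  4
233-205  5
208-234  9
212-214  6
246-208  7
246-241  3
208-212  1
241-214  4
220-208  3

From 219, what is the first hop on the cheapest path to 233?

208

Compare a few routes:
219–234–208–205–233: 8+9+4+5 = 26
219–208–205–233: 3+4+5 = 12
219–212–208–205–233: 9+1+4+5 = 19
The minimum is 12 s via 219–208–205–233.
So from 219 the first move is to 208.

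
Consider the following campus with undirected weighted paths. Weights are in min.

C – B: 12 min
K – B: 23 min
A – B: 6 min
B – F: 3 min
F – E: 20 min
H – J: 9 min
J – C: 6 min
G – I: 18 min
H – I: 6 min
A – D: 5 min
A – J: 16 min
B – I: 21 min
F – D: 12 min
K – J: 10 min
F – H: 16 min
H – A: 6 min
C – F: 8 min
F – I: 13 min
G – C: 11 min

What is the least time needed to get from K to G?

27 min

Shortest distances from K:
K: 0
J: 10  (via K)
C: 16  (via J)
H: 19  (via J)
B: 23  (via K)
F: 24  (via C)
A: 25  (via H)
I: 25  (via H)
G: 27  (via C)
Shortest route: K → J → C → G = 27 min.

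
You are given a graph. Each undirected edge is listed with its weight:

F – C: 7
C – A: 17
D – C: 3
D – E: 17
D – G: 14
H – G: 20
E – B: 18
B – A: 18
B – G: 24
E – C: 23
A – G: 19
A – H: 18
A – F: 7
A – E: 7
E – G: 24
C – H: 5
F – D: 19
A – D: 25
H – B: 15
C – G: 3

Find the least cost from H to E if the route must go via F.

Shortest H→F: H–C–F = 12
Shortest F→E: F–A–E = 14
Total via F: 12 + 14 = 26.

26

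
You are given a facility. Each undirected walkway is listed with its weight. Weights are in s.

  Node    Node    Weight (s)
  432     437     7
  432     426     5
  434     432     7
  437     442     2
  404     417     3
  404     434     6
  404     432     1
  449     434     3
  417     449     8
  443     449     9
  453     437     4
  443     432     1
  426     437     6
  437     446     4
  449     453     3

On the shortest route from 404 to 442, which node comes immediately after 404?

Candidate routes:
404 - 432 - 426 - 437 - 442: 1+5+6+2 = 14
404 - 432 - 437 - 442: 1+7+2 = 10
404 - 417 - 449 - 453 - 437 - 442: 3+8+3+4+2 = 20
404 - 434 - 449 - 453 - 437 - 442: 6+3+3+4+2 = 18
Cheapest is 404 - 432 - 437 - 442 at 10 s.
So from 404 the first move is to 432.

432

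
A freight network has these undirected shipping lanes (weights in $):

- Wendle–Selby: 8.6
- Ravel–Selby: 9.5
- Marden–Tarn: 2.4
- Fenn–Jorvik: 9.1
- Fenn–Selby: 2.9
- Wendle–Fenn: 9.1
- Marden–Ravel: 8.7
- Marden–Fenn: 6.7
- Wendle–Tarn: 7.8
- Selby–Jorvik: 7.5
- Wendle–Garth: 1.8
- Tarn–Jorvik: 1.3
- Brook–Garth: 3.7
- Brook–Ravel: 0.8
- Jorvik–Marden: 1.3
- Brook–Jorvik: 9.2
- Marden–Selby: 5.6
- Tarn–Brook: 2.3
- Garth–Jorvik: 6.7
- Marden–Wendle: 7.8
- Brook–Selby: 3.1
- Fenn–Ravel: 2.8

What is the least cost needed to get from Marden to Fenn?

Shortest distances from Marden:
Marden: 0
Jorvik: 1.3  (via Marden)
Tarn: 2.4  (via Marden)
Brook: 4.7  (via Tarn)
Ravel: 5.5  (via Brook)
Selby: 5.6  (via Marden)
Fenn: 6.7  (via Marden)
Shortest route: Marden–Fenn = $6.7.

$6.7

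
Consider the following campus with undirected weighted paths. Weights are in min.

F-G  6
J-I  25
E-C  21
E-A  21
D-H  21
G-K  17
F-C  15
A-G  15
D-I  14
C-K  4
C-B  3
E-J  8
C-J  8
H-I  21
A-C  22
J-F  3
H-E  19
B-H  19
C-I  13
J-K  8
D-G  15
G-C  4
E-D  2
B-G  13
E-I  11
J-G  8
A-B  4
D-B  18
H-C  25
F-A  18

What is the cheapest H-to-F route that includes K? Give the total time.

37 min

Shortest H→K: H → B → C → K = 26
Best K to F: K → J → F costing 11
Total via K: 26 + 11 = 37 min.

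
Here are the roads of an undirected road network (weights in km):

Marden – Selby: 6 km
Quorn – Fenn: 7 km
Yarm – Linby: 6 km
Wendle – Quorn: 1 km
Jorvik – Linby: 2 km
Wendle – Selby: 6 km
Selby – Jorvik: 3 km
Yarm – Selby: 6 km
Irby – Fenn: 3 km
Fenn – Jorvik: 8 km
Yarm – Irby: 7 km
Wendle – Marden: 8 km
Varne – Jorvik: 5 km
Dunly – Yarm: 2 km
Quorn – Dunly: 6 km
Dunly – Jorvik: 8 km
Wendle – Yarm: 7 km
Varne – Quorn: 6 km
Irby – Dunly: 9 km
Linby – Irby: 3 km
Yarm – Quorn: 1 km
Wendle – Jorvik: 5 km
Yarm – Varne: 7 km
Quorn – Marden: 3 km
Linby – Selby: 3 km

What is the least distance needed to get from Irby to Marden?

11 km

Settle nodes by increasing distance from Irby:
Irby: 0
Fenn: 3  (via Irby)
Linby: 3  (via Irby)
Jorvik: 5  (via Linby)
Selby: 6  (via Linby)
Yarm: 7  (via Irby)
Quorn: 8  (via Yarm)
Dunly: 9  (via Irby)
Wendle: 9  (via Quorn)
Varne: 10  (via Jorvik)
Marden: 11  (via Quorn)
Shortest route: Irby–Yarm–Quorn–Marden = 11 km.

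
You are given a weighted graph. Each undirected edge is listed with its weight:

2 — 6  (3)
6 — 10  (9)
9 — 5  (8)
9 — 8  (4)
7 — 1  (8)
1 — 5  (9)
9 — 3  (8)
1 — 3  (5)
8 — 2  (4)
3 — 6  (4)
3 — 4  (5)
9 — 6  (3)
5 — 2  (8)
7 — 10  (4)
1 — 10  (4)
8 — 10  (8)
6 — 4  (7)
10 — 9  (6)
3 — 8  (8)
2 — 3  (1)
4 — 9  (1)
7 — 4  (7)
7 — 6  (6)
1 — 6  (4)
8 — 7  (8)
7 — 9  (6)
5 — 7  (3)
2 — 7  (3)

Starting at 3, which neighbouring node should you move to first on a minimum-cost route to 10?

2

Candidate routes:
3 → 2 → 7 → 10: 1+3+4 = 8
3 → 1 → 10: 5+4 = 9
3 → 6 → 1 → 10: 4+4+4 = 12
Cheapest is 3 → 2 → 7 → 10 at 8.
So from 3 the first move is to 2.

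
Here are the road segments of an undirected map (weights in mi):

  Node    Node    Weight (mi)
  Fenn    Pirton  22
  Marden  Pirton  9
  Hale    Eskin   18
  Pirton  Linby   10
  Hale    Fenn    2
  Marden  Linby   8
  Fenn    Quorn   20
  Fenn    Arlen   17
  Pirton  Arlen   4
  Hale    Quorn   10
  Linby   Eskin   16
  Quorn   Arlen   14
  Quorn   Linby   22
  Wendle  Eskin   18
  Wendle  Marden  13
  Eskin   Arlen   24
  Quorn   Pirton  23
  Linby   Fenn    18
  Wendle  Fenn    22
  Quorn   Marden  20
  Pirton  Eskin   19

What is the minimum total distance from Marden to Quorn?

20 mi

Candidate routes:
Marden - Quorn: 20 = 20
Marden - Pirton - Arlen - Quorn: 9+4+14 = 27
Cheapest is Marden - Quorn at 20 mi.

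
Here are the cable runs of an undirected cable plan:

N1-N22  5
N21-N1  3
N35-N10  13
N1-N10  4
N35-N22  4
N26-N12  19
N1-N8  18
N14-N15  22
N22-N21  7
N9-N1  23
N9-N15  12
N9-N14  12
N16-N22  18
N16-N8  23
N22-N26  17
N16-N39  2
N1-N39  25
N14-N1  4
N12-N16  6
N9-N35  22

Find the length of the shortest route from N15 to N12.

Enumerating some paths:
N15–N14–N1–N22–N16–N12: 22+4+5+18+6 = 55
N15–N14–N1–N39–N16–N12: 22+4+25+2+6 = 59
N15–N9–N14–N1–N22–N16–N12: 12+12+4+5+18+6 = 57
The minimum is 55 via N15–N14–N1–N22–N16–N12.

55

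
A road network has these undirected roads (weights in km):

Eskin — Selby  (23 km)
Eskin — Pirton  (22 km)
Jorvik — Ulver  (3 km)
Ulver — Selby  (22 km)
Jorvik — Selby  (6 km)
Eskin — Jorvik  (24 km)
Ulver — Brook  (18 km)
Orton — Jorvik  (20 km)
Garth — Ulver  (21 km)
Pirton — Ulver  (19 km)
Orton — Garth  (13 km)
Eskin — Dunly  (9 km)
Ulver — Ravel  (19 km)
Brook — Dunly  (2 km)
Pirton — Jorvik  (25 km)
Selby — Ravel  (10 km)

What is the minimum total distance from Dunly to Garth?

Compare a few routes:
Dunly - Brook - Ulver - Jorvik - Orton - Garth: 2+18+3+20+13 = 56
Dunly - Brook - Ulver - Garth: 2+18+21 = 41
Cheapest is Dunly - Brook - Ulver - Garth at 41 km.

41 km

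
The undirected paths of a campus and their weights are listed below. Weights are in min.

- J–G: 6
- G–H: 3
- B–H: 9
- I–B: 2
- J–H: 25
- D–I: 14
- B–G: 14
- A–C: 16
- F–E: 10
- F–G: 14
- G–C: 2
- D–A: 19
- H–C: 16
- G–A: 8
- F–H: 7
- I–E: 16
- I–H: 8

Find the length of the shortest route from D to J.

Compare a few routes:
D → I → H → G → J: 14+8+3+6 = 31
D → A → G → J: 19+8+6 = 33
Cheapest is D → I → H → G → J at 31 min.

31 min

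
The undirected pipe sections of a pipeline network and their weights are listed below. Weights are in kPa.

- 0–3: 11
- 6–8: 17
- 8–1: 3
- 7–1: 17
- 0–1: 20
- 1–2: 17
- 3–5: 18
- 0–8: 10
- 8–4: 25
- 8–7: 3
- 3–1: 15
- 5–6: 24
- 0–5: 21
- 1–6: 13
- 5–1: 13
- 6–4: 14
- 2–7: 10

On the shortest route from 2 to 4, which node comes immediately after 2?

7

Enumerating some paths:
2 → 1 → 6 → 4: 17+13+14 = 44
2 → 7 → 8 → 6 → 4: 10+3+17+14 = 44
2 → 7 → 8 → 4: 10+3+25 = 38
2 → 7 → 8 → 1 → 6 → 4: 10+3+3+13+14 = 43
The minimum is 38 kPa via 2 → 7 → 8 → 4.
So from 2 the first move is to 7.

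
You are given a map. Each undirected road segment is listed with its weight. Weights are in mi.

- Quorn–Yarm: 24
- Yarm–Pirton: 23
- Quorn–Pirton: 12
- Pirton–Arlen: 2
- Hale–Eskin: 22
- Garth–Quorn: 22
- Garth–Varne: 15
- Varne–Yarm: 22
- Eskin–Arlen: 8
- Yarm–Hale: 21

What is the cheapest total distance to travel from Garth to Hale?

58 mi

Shortest distances from Garth:
Garth: 0
Varne: 15  (via Garth)
Quorn: 22  (via Garth)
Pirton: 34  (via Quorn)
Arlen: 36  (via Pirton)
Yarm: 37  (via Varne)
Eskin: 44  (via Arlen)
Hale: 58  (via Yarm)
Shortest route: Garth–Varne–Yarm–Hale = 58 mi.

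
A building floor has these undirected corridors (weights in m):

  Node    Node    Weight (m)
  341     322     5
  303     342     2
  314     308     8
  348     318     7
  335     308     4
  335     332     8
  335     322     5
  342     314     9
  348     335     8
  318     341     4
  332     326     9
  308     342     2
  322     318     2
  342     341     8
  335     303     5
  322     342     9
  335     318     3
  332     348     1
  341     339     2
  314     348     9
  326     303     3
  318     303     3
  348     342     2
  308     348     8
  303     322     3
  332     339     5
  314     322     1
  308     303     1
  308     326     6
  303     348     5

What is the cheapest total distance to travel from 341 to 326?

10 m

Candidate routes:
341–318–303–326: 4+3+3 = 10
341–318–322–303–326: 4+2+3+3 = 12
341–322–303–326: 5+3+3 = 11
341–342–303–326: 8+2+3 = 13
Cheapest is 341–318–303–326 at 10 m.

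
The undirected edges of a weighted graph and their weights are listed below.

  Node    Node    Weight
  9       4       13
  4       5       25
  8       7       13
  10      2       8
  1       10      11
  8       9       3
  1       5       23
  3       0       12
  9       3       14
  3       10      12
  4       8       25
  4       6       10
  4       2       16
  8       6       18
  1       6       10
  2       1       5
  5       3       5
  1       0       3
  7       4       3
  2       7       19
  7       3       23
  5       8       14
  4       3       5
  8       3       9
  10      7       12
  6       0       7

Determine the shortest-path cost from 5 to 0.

17

Shortest distances from 5:
5: 0
3: 5  (via 5)
4: 10  (via 3)
7: 13  (via 4)
8: 14  (via 5)
0: 17  (via 3)
Shortest route: 5 → 3 → 0 = 17.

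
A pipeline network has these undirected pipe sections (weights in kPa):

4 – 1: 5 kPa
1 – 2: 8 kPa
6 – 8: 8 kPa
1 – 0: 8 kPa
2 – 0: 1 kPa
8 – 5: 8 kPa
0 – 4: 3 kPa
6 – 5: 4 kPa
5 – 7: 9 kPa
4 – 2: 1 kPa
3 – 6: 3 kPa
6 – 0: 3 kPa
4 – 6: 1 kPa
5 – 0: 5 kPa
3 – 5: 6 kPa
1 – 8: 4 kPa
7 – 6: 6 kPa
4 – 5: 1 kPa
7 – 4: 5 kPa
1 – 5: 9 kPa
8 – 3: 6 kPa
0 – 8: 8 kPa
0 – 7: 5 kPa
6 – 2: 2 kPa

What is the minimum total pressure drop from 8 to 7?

13 kPa

Enumerating some paths:
8 - 6 - 4 - 7: 8+1+5 = 14
8 - 0 - 7: 8+5 = 13
8 - 1 - 4 - 7: 4+5+5 = 14
8 - 6 - 7: 8+6 = 14
The minimum is 13 kPa via 8 - 0 - 7.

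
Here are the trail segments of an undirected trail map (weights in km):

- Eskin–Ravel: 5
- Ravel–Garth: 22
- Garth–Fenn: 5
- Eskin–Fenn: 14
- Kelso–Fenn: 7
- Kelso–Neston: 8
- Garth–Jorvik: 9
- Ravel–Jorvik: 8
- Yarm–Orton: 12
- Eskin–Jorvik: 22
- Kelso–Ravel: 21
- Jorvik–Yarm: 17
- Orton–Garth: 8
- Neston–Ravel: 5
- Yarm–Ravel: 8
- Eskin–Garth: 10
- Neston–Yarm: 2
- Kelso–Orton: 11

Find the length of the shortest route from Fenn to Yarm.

17 km

Shortest distances from Fenn:
Fenn: 0
Garth: 5  (via Fenn)
Kelso: 7  (via Fenn)
Orton: 13  (via Garth)
Jorvik: 14  (via Garth)
Eskin: 14  (via Fenn)
Neston: 15  (via Kelso)
Yarm: 17  (via Neston)
Shortest route: Fenn–Kelso–Neston–Yarm = 17 km.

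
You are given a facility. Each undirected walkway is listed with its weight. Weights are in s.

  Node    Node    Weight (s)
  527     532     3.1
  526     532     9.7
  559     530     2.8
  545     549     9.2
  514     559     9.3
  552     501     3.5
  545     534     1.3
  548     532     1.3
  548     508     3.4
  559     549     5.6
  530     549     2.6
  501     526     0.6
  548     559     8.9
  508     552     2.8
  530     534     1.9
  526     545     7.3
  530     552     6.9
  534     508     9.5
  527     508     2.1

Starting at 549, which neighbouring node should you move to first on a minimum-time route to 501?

530

Candidate routes:
549 → 545 → 526 → 501: 9.2+7.3+0.6 = 17.1
549 → 559 → 530 → 552 → 501: 5.6+2.8+6.9+3.5 = 18.8
549 → 530 → 534 → 545 → 526 → 501: 2.6+1.9+1.3+7.3+0.6 = 13.7
549 → 530 → 552 → 501: 2.6+6.9+3.5 = 13
The minimum is 13 s via 549 → 530 → 552 → 501.
So from 549 the first move is to 530.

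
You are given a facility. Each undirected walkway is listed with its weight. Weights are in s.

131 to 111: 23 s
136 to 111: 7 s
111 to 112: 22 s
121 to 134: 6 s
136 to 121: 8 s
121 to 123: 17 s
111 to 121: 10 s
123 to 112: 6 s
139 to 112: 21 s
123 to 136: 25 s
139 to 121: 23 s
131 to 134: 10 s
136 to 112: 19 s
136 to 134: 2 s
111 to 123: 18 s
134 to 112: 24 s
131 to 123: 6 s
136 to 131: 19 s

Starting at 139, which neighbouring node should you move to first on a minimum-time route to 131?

112

Compare a few routes:
139 → 121 → 134 → 131: 23+6+10 = 39
139 → 121 → 123 → 131: 23+17+6 = 46
139 → 112 → 123 → 131: 21+6+6 = 33
139 → 121 → 136 → 134 → 131: 23+8+2+10 = 43
The minimum is 33 s via 139 → 112 → 123 → 131.
So from 139 the first move is to 112.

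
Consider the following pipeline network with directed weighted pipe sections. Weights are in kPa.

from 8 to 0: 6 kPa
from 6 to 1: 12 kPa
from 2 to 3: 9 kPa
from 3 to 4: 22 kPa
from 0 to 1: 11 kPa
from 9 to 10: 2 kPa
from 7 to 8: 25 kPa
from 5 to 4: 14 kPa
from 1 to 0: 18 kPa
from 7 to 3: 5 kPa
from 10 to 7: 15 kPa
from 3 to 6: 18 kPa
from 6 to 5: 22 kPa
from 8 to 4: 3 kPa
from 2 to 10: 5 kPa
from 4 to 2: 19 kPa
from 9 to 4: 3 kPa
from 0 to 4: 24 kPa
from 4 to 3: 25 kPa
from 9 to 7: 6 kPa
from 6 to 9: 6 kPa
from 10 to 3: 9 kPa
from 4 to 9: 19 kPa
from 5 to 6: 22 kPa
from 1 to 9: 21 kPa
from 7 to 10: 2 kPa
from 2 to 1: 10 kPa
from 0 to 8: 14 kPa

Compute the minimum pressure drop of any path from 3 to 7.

30 kPa

Shortest distances from 3:
3: 0
6: 18  (via 3)
4: 22  (via 3)
9: 24  (via 6)
10: 26  (via 9)
1: 30  (via 6)
7: 30  (via 9)
Shortest route: 3–6–9–7 = 30 kPa.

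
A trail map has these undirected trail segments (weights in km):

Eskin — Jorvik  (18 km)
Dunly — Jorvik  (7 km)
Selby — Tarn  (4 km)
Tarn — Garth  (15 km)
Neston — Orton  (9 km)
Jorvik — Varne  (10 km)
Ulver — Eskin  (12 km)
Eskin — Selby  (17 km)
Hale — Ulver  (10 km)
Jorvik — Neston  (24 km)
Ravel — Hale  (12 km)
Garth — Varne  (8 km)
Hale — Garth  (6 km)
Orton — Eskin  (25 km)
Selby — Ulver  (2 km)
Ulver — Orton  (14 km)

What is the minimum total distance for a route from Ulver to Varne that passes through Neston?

Best Ulver to Neston: Ulver–Orton–Neston costing 23
Best Neston to Varne: Neston–Jorvik–Varne costing 34
Total via Neston: 23 + 34 = 57 km.

57 km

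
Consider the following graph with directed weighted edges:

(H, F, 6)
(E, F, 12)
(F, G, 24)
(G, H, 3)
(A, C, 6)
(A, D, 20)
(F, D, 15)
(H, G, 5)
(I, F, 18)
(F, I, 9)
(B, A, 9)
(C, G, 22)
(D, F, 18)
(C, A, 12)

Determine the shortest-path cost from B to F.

46

Settle nodes by increasing distance from B:
B: 0
A: 9  (via B)
C: 15  (via A)
D: 29  (via A)
G: 37  (via C)
H: 40  (via G)
F: 46  (via H)
Shortest route: B → A → C → G → H → F = 46.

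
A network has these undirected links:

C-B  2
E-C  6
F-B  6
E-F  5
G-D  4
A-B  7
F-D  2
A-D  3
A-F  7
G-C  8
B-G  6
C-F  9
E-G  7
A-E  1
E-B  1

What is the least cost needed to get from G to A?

Settle nodes by increasing distance from G:
G: 0
D: 4  (via G)
B: 6  (via G)
F: 6  (via D)
A: 7  (via D)
Shortest route: G–D–A = 7.

7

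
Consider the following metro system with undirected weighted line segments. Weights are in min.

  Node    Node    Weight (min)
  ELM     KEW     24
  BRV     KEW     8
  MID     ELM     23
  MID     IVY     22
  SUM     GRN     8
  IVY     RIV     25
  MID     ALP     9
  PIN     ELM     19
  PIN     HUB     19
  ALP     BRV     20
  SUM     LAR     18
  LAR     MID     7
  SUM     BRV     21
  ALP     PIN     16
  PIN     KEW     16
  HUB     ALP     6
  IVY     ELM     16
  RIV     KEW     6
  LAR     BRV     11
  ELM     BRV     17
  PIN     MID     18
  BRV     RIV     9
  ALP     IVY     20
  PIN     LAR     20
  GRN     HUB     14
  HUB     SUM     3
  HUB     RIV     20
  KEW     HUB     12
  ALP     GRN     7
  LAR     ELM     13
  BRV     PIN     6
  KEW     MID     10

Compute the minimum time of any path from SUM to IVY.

Running Dijkstra from SUM:
SUM: 0
HUB: 3  (via SUM)
GRN: 8  (via SUM)
ALP: 9  (via HUB)
KEW: 15  (via HUB)
MID: 18  (via ALP)
LAR: 18  (via SUM)
RIV: 21  (via KEW)
BRV: 21  (via SUM)
PIN: 22  (via HUB)
IVY: 29  (via ALP)
Shortest route: SUM–HUB–ALP–IVY = 29 min.

29 min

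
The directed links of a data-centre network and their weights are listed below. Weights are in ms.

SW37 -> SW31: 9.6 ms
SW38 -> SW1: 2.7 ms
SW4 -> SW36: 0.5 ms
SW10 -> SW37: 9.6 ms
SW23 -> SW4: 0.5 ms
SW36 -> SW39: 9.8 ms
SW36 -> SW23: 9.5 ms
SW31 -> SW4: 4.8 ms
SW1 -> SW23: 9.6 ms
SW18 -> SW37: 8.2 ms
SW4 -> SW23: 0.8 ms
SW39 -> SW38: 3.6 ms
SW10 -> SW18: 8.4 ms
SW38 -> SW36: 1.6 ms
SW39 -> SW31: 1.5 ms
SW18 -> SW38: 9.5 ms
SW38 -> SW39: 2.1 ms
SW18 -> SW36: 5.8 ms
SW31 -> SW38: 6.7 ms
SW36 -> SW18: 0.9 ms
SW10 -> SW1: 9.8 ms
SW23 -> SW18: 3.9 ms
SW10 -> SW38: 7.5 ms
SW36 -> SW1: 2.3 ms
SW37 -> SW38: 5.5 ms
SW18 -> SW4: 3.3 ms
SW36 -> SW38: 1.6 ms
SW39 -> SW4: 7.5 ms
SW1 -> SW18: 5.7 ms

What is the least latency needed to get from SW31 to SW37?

14.4 ms

Compare a few routes:
SW31–SW4–SW23–SW18–SW37: 4.8+0.8+3.9+8.2 = 17.7
SW31–SW4–SW36–SW18–SW37: 4.8+0.5+0.9+8.2 = 14.4
SW31–SW38–SW36–SW18–SW37: 6.7+1.6+0.9+8.2 = 17.4
Cheapest is SW31–SW4–SW36–SW18–SW37 at 14.4 ms.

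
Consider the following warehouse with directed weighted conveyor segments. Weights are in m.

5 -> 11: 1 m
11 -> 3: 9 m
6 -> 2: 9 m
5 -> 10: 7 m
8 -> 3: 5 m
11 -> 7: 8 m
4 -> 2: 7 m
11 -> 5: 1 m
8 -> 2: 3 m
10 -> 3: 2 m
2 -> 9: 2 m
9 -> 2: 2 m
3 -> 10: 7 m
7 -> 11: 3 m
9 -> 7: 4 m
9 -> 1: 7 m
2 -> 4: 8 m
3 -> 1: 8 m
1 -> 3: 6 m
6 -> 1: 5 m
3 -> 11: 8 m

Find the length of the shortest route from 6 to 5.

19 m

Settle nodes by increasing distance from 6:
6: 0
1: 5  (via 6)
2: 9  (via 6)
3: 11  (via 1)
9: 11  (via 2)
7: 15  (via 9)
4: 17  (via 2)
10: 18  (via 3)
11: 18  (via 7)
5: 19  (via 11)
Shortest route: 6–2–9–7–11–5 = 19 m.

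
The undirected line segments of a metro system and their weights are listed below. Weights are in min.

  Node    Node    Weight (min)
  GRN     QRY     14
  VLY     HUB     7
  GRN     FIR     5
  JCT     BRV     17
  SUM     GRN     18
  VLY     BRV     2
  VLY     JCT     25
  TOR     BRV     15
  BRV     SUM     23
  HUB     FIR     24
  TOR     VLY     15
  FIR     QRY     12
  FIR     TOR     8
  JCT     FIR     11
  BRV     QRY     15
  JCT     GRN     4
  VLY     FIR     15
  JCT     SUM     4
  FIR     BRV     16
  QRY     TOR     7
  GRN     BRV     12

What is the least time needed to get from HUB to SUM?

Enumerating some paths:
HUB–VLY–BRV–GRN–JCT–SUM: 7+2+12+4+4 = 29
HUB–VLY–BRV–SUM: 7+2+23 = 32
HUB–VLY–FIR–GRN–JCT–SUM: 7+15+5+4+4 = 35
HUB–VLY–BRV–JCT–SUM: 7+2+17+4 = 30
The minimum is 29 min via HUB–VLY–BRV–GRN–JCT–SUM.

29 min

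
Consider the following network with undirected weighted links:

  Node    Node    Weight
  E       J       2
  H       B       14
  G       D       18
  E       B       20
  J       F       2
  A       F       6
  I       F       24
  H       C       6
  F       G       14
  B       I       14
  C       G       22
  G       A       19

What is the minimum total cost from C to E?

40

Compare a few routes:
C–H–B–I–F–J–E: 6+14+14+24+2+2 = 62
C–G–A–F–J–E: 22+19+6+2+2 = 51
C–H–B–E: 6+14+20 = 40
Cheapest is C–H–B–E at 40.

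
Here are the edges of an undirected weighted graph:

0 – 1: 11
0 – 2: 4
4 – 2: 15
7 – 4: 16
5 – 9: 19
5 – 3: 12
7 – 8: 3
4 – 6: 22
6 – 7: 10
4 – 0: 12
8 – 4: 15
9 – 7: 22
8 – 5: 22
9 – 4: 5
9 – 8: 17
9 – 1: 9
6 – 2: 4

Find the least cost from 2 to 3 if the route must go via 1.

55

Best 2 to 1: 2–0–1 costing 15
Best 1 to 3: 1–9–5–3 costing 40
Total via 1: 15 + 40 = 55.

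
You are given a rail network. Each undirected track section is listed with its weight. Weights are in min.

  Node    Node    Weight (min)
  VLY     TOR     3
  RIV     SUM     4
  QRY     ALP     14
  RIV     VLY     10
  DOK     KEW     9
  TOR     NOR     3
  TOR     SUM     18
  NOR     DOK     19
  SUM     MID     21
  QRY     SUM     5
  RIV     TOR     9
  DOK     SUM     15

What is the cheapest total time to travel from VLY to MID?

Enumerating some paths:
VLY → TOR → SUM → MID: 3+18+21 = 42
VLY → RIV → SUM → MID: 10+4+21 = 35
VLY → TOR → RIV → SUM → MID: 3+9+4+21 = 37
The minimum is 35 min via VLY → RIV → SUM → MID.

35 min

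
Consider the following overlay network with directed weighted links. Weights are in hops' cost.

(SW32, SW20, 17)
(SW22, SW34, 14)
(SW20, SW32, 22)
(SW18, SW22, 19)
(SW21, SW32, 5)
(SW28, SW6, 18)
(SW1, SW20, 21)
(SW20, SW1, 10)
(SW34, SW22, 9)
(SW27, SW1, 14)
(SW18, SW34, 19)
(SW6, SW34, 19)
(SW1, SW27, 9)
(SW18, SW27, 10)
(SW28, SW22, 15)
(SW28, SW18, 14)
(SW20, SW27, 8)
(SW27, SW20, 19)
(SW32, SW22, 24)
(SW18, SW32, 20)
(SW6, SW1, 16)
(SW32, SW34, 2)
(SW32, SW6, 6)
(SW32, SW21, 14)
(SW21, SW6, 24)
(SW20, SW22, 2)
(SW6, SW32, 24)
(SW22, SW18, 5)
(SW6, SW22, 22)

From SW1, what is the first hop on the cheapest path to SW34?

Enumerating some paths:
SW1–SW20–SW22–SW34: 21+2+14 = 37
SW1–SW20–SW22–SW18–SW34: 21+2+5+19 = 47
SW1–SW20–SW32–SW34: 21+22+2 = 45
SW1–SW27–SW20–SW22–SW34: 9+19+2+14 = 44
The minimum is 37 hops' cost via SW1–SW20–SW22–SW34.
So from SW1 the first move is to SW20.

SW20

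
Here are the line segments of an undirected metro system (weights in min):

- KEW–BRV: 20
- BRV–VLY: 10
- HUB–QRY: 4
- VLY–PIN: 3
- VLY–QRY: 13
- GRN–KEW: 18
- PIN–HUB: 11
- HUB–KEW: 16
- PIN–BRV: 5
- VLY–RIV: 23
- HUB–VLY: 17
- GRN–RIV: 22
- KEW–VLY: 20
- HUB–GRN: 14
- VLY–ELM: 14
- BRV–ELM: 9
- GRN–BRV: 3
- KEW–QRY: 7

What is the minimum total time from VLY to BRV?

8 min

Settle nodes by increasing distance from VLY:
VLY: 0
PIN: 3  (via VLY)
BRV: 8  (via PIN)
Shortest route: VLY → PIN → BRV = 8 min.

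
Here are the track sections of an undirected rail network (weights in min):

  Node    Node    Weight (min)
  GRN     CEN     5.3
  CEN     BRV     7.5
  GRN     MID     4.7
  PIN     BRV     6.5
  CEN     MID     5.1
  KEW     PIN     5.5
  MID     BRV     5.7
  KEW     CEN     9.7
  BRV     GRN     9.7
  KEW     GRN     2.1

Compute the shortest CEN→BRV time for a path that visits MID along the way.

Best CEN to MID: CEN → MID costing 5.1
Best MID to BRV: MID → BRV costing 5.7
Total via MID: 5.1 + 5.7 = 10.8 min.

10.8 min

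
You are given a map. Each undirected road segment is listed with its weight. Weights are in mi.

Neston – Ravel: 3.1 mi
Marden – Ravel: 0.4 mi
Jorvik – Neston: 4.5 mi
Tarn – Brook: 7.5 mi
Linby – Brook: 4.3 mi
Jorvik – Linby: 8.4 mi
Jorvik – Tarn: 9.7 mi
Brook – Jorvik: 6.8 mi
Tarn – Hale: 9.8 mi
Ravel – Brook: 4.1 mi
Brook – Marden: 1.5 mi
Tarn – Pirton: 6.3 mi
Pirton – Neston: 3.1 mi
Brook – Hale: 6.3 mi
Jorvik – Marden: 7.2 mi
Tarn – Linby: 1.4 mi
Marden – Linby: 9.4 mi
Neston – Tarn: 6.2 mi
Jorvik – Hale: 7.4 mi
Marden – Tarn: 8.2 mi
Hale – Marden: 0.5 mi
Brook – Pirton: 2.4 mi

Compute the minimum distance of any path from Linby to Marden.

Running Dijkstra from Linby:
Linby: 0
Tarn: 1.4  (via Linby)
Brook: 4.3  (via Linby)
Marden: 5.8  (via Brook)
Shortest route: Linby → Brook → Marden = 5.8 mi.

5.8 mi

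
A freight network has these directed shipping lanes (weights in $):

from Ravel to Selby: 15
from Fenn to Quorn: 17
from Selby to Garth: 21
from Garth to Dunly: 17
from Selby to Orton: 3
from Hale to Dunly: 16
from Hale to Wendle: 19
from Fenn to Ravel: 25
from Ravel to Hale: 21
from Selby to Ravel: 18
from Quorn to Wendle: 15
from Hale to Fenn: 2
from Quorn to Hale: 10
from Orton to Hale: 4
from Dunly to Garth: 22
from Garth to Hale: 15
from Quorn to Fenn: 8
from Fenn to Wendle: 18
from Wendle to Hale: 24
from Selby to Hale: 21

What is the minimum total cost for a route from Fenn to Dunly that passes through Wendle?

Best Fenn to Wendle: Fenn–Wendle costing 18
Shortest Wendle→Dunly: Wendle–Hale–Dunly = 40
Total via Wendle: 18 + 40 = $58.

$58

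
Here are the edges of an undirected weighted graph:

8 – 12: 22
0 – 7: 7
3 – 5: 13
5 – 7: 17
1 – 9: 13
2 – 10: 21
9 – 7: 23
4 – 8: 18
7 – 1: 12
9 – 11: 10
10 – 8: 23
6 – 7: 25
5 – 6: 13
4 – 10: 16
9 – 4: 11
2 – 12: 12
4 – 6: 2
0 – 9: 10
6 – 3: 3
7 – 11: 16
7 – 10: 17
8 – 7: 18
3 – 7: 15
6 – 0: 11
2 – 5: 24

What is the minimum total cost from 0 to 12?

47

Compare a few routes:
0 - 7 - 10 - 2 - 12: 7+17+21+12 = 57
0 - 7 - 8 - 12: 7+18+22 = 47
0 - 6 - 4 - 8 - 12: 11+2+18+22 = 53
0 - 7 - 5 - 2 - 12: 7+17+24+12 = 60
The minimum is 47 via 0 - 7 - 8 - 12.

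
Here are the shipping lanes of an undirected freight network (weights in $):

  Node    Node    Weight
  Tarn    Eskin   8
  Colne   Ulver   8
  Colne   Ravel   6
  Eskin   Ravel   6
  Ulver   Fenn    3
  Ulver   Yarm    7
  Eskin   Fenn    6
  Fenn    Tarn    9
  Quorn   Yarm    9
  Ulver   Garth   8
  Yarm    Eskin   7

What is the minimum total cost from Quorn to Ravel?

$22

Shortest distances from Quorn:
Quorn: 0
Yarm: 9  (via Quorn)
Eskin: 16  (via Yarm)
Ulver: 16  (via Yarm)
Fenn: 19  (via Ulver)
Ravel: 22  (via Eskin)
Shortest route: Quorn → Yarm → Eskin → Ravel = $22.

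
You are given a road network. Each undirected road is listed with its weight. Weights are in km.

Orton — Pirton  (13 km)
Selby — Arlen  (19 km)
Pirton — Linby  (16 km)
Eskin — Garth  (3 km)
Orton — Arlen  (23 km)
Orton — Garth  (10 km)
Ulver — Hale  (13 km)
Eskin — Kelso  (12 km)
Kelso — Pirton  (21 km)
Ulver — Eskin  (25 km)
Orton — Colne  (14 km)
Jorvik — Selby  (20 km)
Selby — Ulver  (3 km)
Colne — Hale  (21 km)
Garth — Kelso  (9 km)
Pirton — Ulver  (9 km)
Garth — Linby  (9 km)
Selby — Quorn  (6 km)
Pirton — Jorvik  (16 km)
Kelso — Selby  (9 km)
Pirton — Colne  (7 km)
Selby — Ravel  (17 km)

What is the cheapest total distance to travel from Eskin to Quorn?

27 km

Compare a few routes:
Eskin–Garth–Linby–Pirton–Ulver–Selby–Quorn: 3+9+16+9+3+6 = 46
Eskin–Garth–Orton–Pirton–Ulver–Selby–Quorn: 3+10+13+9+3+6 = 44
Eskin–Ulver–Selby–Quorn: 25+3+6 = 34
Eskin–Kelso–Selby–Quorn: 12+9+6 = 27
The minimum is 27 km via Eskin–Kelso–Selby–Quorn.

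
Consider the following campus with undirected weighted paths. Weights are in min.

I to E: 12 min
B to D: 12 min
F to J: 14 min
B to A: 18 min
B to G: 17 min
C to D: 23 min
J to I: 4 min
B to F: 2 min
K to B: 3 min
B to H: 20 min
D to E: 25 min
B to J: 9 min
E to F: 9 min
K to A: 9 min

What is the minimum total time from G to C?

Compare a few routes:
G → B → J → I → E → D → C: 17+9+4+12+25+23 = 90
G → B → D → C: 17+12+23 = 52
G → B → F → J → I → E → D → C: 17+2+14+4+12+25+23 = 97
G → B → F → E → D → C: 17+2+9+25+23 = 76
The minimum is 52 min via G → B → D → C.

52 min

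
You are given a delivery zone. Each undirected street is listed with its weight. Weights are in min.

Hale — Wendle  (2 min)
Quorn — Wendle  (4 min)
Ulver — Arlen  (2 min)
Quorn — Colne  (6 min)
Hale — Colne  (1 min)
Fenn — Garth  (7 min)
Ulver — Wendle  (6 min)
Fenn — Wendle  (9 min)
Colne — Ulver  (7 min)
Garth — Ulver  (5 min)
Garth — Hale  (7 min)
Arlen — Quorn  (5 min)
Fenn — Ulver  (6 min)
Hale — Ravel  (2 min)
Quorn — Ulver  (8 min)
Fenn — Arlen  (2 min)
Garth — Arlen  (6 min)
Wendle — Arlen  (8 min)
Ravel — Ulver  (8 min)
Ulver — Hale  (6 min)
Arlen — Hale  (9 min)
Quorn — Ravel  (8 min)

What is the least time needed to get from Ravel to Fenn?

Running Dijkstra from Ravel:
Ravel: 0
Hale: 2  (via Ravel)
Colne: 3  (via Hale)
Wendle: 4  (via Hale)
Ulver: 8  (via Ravel)
Quorn: 8  (via Ravel)
Garth: 9  (via Hale)
Arlen: 10  (via Ulver)
Fenn: 12  (via Arlen)
Shortest route: Ravel–Ulver–Arlen–Fenn = 12 min.

12 min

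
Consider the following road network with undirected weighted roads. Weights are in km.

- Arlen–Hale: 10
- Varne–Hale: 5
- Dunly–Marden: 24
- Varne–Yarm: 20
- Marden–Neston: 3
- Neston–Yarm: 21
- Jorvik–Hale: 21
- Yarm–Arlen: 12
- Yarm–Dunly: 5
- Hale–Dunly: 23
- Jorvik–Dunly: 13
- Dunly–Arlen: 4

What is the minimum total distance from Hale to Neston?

Settle nodes by increasing distance from Hale:
Hale: 0
Varne: 5  (via Hale)
Arlen: 10  (via Hale)
Dunly: 14  (via Arlen)
Yarm: 19  (via Dunly)
Jorvik: 21  (via Hale)
Marden: 38  (via Dunly)
Neston: 40  (via Yarm)
Shortest route: Hale–Arlen–Dunly–Yarm–Neston = 40 km.

40 km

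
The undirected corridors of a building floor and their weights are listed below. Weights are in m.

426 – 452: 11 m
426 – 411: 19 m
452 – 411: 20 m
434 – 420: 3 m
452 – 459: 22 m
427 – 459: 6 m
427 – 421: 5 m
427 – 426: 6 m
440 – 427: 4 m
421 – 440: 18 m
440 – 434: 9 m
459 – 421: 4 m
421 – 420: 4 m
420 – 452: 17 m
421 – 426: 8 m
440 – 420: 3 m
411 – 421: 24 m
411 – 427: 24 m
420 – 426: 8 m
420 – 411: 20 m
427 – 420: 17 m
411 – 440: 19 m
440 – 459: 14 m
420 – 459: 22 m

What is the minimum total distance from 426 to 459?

Settle nodes by increasing distance from 426:
426: 0
427: 6  (via 426)
420: 8  (via 426)
421: 8  (via 426)
440: 10  (via 427)
434: 11  (via 420)
452: 11  (via 426)
459: 12  (via 427)
Shortest route: 426–427–459 = 12 m.

12 m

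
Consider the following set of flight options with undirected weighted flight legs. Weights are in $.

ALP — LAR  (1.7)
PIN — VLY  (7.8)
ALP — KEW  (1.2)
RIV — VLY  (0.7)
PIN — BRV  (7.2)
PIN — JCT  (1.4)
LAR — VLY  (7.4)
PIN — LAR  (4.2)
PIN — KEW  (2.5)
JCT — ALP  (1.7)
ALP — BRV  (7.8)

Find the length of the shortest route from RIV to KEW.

Shortest distances from RIV:
RIV: 0
VLY: 0.7  (via RIV)
LAR: 8.1  (via VLY)
PIN: 8.5  (via VLY)
ALP: 9.8  (via LAR)
JCT: 9.9  (via PIN)
KEW: 11  (via PIN)
Shortest route: RIV–VLY–PIN–KEW = $11.

$11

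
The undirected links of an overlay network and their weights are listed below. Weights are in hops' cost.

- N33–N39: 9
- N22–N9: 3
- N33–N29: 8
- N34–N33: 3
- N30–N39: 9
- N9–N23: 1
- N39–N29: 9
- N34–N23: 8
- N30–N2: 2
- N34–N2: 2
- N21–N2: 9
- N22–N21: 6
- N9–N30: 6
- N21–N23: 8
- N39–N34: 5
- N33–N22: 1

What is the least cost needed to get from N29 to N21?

Running Dijkstra from N29:
N29: 0
N33: 8  (via N29)
N22: 9  (via N33)
N39: 9  (via N29)
N34: 11  (via N33)
N9: 12  (via N22)
N2: 13  (via N34)
N23: 13  (via N9)
N21: 15  (via N22)
Shortest route: N29 → N33 → N22 → N21 = 15 hops' cost.

15 hops' cost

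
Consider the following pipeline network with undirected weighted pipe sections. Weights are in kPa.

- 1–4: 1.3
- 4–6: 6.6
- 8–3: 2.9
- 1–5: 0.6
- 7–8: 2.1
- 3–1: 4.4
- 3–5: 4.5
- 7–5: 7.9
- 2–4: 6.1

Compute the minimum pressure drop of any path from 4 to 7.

Candidate routes:
4 - 1 - 5 - 7: 1.3+0.6+7.9 = 9.8
4 - 1 - 5 - 3 - 8 - 7: 1.3+0.6+4.5+2.9+2.1 = 11.4
4 - 1 - 3 - 8 - 7: 1.3+4.4+2.9+2.1 = 10.7
The minimum is 9.8 kPa via 4 - 1 - 5 - 7.

9.8 kPa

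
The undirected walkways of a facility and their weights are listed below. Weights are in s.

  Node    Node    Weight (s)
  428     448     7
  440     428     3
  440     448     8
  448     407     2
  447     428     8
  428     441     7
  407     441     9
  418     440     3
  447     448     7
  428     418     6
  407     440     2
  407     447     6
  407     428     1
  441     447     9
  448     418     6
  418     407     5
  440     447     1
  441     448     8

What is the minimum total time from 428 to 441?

7 s

Settle nodes by increasing distance from 428:
428: 0
407: 1  (via 428)
440: 3  (via 428)
448: 3  (via 407)
447: 4  (via 440)
418: 6  (via 428)
441: 7  (via 428)
Shortest route: 428 → 441 = 7 s.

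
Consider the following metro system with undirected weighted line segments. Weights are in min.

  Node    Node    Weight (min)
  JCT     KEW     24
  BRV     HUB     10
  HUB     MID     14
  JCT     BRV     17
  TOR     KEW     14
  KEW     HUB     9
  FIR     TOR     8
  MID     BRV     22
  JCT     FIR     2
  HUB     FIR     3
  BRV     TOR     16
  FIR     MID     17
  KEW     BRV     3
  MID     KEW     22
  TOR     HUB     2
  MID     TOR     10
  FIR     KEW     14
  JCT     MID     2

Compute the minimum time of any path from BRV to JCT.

15 min

Running Dijkstra from BRV:
BRV: 0
KEW: 3  (via BRV)
HUB: 10  (via BRV)
TOR: 12  (via HUB)
FIR: 13  (via HUB)
JCT: 15  (via FIR)
Shortest route: BRV–HUB–FIR–JCT = 15 min.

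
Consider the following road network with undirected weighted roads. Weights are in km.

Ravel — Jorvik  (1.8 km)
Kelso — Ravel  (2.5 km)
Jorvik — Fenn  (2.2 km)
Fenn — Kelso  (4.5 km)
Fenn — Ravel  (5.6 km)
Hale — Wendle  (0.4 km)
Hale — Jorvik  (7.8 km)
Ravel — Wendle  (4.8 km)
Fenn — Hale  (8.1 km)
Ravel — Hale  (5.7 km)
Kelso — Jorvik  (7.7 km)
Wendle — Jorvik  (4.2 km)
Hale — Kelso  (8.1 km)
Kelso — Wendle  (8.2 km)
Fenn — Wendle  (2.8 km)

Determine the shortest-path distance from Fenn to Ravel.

Settle nodes by increasing distance from Fenn:
Fenn: 0
Jorvik: 2.2  (via Fenn)
Wendle: 2.8  (via Fenn)
Hale: 3.2  (via Wendle)
Ravel: 4  (via Jorvik)
Shortest route: Fenn → Jorvik → Ravel = 4 km.

4 km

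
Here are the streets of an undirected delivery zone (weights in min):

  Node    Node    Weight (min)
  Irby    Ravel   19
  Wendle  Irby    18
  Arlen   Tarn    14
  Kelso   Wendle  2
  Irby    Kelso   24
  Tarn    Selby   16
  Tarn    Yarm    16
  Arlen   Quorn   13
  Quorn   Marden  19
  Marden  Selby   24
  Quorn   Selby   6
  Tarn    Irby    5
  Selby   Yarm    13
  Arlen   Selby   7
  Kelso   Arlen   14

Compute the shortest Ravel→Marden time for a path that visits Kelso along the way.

84 min

Shortest Ravel→Kelso: Ravel → Irby → Wendle → Kelso = 39
Shortest Kelso→Marden: Kelso → Arlen → Selby → Marden = 45
Total via Kelso: 39 + 45 = 84 min.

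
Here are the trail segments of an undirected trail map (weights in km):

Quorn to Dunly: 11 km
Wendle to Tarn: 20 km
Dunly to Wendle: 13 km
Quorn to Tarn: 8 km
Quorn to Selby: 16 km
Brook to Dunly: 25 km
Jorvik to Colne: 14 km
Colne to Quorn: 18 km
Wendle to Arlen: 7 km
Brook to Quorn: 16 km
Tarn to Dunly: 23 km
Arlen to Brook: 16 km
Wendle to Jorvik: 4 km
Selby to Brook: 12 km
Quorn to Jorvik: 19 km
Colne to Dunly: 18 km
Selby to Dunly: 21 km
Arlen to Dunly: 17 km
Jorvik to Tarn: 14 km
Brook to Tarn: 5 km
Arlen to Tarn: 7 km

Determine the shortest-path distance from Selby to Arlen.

Candidate routes:
Selby → Brook → Tarn → Arlen: 12+5+7 = 24
Selby → Dunly → Arlen: 21+17 = 38
Selby → Brook → Arlen: 12+16 = 28
Selby → Quorn → Tarn → Arlen: 16+8+7 = 31
Cheapest is Selby → Brook → Tarn → Arlen at 24 km.

24 km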